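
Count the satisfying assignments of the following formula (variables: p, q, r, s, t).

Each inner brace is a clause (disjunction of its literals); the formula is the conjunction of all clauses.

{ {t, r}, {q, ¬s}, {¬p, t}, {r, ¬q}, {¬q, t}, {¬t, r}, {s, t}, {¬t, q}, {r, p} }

4

There are 2^5 = 32 truth assignments over (p, q, r, s, t).
Split on r. With r = True, the clauses containing r are satisfied and ¬r drops from the rest; 4 of the 2^4 = 16 assignments to the other variables satisfy what remains.
With r = False, by the same count on the reduced clause set, 0 assignments work.
(One model: p=F, q=T, r=T, s=F, t=T.)
Total: 4 + 0 = 4.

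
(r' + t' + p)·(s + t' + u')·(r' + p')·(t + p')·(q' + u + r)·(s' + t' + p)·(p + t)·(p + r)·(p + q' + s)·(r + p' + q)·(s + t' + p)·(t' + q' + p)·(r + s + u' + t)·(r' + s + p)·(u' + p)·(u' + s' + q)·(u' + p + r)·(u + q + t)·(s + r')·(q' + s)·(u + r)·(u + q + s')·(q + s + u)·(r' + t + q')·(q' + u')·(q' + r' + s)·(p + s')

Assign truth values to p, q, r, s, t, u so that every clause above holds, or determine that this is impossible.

Suppose r = 0.
(p) alone gives p = 1.
(t) alone gives t = 1.
(q) alone gives q = 1.
(u) alone gives u = 1.
Now (u') is unsatisfied and unit — conflict.
So r must be the other value — set r = 1.
(p') alone gives p = 0.
(t') alone gives t = 0.
Now (t) is unsatisfied and unit — conflict.
Neither r = 1 nor r = 0 works.

UNSATISFIABLE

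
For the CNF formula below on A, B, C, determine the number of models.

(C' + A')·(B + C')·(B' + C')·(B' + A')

3

There are 2^3 = 8 truth assignments over (A, B, C).
Check each against the 4 clauses (columns in the order A, B, C):
  F F F  ✓ satisfies all
  F F T  ✗ fails (B + C')
  F T F  ✓ satisfies all
  F T T  ✗ fails (B' + C')
  T F F  ✓ satisfies all
  T F T  ✗ fails (C' + A')
  T T F  ✗ fails (B' + A')
  T T T  ✗ fails (C' + A')
3 of the 8 rows are models.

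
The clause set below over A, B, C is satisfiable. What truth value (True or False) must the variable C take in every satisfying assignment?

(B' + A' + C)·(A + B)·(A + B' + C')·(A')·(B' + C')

Suppose C = 1.
(A') alone gives A = 0.
(B) alone gives B = 1.
That conflicts with the unit clause (B').
So every satisfying assignment has C = False.

False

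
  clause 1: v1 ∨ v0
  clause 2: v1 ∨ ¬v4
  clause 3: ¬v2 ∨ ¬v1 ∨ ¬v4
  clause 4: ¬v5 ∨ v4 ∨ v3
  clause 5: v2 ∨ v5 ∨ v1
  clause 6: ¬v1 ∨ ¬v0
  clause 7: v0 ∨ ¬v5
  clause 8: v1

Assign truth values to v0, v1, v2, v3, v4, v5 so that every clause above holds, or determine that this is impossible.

v0=False, v1=True, v2=True, v3=False, v4=False, v5=False

The clause (v1) is unit, so v1 = True.
The clause (¬v0) is unit, so v0 = False.
The clause (¬v5) is unit, so v5 = False.
Case v2 = True:
The clause (¬v4) is unit, so v4 = False.
No clause remains; v3 is free.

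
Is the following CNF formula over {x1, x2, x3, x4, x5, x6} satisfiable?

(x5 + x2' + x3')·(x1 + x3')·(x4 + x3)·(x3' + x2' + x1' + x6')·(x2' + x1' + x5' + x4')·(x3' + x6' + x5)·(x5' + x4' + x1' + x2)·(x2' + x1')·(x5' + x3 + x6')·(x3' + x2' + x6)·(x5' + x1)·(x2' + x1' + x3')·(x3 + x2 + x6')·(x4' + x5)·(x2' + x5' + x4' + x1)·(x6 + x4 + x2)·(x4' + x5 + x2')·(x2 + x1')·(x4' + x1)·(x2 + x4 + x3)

Suppose x1 = 1.
Unit clause (x2') forces x2 = 0.
Now (x2) is unsatisfied and unit — conflict.
Undo x1 and try x1 = 0.
Unit clause (x3') forces x3 = 0.
Unit clause (x4) forces x4 = 1.
Now (x4') is unsatisfied and unit — conflict.
Both values of x1 lead to a conflict.
No assignment satisfies every clause.

Unsatisfiable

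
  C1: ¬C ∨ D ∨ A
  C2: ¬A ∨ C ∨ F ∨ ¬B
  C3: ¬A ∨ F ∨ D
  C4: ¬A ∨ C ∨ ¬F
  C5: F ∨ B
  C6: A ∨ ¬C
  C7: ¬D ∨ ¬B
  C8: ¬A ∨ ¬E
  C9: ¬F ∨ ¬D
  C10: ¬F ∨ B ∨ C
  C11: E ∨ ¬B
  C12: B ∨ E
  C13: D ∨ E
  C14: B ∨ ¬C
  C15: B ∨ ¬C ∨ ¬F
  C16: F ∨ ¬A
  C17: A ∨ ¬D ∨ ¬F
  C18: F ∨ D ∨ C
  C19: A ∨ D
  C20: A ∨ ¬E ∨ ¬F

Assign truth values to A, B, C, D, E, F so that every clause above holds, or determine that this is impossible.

UNSATISFIABLE

Branch on F: set F = True.
(¬D) alone gives D = False.
(E) alone gives E = True.
(¬A) alone gives A = False.
Now (A) is unsatisfied and unit — conflict.
Undo F and try F = False.
(B) alone gives B = True.
(¬D) alone gives D = False.
(¬A) alone gives A = False.
Now (A) is unsatisfied and unit — conflict.
Either choice for F ends in contradiction.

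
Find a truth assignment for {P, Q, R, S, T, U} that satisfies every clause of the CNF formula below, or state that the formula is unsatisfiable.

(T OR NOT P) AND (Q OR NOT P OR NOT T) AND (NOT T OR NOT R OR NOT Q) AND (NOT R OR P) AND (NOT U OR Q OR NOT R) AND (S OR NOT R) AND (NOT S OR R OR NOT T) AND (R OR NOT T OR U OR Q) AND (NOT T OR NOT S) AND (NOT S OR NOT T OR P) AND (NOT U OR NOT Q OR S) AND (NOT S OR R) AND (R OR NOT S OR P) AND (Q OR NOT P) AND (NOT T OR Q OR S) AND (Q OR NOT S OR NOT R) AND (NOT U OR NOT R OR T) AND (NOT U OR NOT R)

P=true,  Q=true,  R=false,  S=false,  T=true,  U=false

Branch on T: set T = true.
Unit clause (NOT S) forces S = false.
Unit clause (NOT R) forces R = false.
Unit clause (Q) forces Q = true.
Unit clause (NOT U) forces U = false.
All clauses hold; P can take either value.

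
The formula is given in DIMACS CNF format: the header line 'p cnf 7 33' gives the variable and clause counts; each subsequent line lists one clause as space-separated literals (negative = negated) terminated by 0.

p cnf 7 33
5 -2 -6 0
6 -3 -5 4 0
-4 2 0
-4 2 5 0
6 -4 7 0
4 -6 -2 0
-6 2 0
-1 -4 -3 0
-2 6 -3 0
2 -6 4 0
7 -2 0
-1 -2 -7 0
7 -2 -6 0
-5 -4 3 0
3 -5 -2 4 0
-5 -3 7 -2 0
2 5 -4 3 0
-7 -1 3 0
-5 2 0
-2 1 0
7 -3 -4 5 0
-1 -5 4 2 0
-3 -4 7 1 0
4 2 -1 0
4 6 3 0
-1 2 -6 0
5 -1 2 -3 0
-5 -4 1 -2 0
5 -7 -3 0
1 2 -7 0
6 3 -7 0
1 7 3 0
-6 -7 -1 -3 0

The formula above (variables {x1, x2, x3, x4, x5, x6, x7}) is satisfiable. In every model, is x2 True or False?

False

Suppose x2 = True.
Unit clause (x7) forces x7 = True.
Unit clause (¬x1) forces x1 = False.
Now (x1) is unsatisfied and unit — conflict.
So every satisfying assignment has x2 = False.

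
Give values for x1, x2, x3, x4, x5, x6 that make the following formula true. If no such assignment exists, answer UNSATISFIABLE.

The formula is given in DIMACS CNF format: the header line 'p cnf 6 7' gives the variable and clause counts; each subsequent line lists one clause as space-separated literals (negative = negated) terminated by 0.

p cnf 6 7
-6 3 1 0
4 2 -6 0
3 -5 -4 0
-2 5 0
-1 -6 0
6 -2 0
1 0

x1=True,  x2=False,  x3=False,  x4=False,  x5=True,  x6=False

Unit clause (x1) forces x1 = True.
Unit clause (¬x6) forces x6 = False.
Unit clause (¬x2) forces x2 = False.
Try x3 = False.
Try x5 = True.
Unit clause (¬x4) forces x4 = False.
All clauses are satisfied.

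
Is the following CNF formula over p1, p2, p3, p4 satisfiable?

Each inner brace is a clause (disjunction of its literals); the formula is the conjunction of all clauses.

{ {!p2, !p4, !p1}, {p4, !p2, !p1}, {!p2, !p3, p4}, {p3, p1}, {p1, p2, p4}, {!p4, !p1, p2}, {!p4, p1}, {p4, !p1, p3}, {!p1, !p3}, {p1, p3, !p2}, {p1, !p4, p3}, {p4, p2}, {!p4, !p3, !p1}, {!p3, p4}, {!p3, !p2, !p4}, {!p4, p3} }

Try p3 = true.
The clause (!p1) is unit, so p1 = false.
The clause (!p4) is unit, so p4 = false.
Now (p4) is unsatisfied and unit — conflict.
So p3 must be the other value — set p3 = false.
The clause (p1) is unit, so p1 = true.
The clause (p4) is unit, so p4 = true.
Now (!p4) is unsatisfied and unit — conflict.
Neither p3 = true nor p3 = false works.
No assignment satisfies every clause.

No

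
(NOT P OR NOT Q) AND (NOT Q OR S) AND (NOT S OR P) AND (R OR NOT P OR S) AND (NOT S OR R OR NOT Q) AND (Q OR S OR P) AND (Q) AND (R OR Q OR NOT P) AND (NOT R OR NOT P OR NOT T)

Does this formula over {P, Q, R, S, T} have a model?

No

The clause (Q) is unit, so Q = true.
The clause (NOT P) is unit, so P = false.
The clause (S) is unit, so S = true.
But (NOT S) is also a unit clause — contradiction.
No assignment satisfies every clause.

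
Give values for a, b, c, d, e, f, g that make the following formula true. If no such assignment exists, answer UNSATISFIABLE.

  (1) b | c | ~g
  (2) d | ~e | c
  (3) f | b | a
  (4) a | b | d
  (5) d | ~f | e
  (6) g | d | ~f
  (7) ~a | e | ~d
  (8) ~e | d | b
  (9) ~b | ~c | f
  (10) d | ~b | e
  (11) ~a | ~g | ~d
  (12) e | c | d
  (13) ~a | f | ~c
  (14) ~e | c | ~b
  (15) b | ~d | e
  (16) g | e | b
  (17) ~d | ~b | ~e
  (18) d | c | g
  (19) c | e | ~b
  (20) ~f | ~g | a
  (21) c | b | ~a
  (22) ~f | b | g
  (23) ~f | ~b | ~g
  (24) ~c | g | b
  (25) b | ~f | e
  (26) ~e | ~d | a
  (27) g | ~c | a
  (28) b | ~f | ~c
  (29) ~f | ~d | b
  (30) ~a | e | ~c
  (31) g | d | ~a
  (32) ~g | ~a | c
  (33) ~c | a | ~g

UNSATISFIABLE

Branch on b: set b = 1.
Branch on c: set c = 0.
Unit clause (~e) forces e = 0.
Now (e) is unsatisfied and unit — conflict.
Undo c and try c = 1.
Unit clause (f) forces f = 1.
Unit clause (~g) forces g = 0.
Unit clause (d) forces d = 1.
Unit clause (~e) forces e = 0.
Unit clause (~a) forces a = 0.
Now (a) is unsatisfied and unit — conflict.
Both values of c lead to a conflict.
Undo b and try b = 0.
Branch on c: set c = 1.
Unit clause (g) forces g = 1.
Unit clause (~f) forces f = 0.
Unit clause (a) forces a = 1.
Now (~a) is unsatisfied and unit — conflict.
Undo c and try c = 0.
Unit clause (~g) forces g = 0.
Unit clause (e) forces e = 1.
Unit clause (d) forces d = 1.
Unit clause (~a) forces a = 0.
Now (a) is unsatisfied and unit — conflict.
Both values of c lead to a conflict.
Both values of b lead to a conflict.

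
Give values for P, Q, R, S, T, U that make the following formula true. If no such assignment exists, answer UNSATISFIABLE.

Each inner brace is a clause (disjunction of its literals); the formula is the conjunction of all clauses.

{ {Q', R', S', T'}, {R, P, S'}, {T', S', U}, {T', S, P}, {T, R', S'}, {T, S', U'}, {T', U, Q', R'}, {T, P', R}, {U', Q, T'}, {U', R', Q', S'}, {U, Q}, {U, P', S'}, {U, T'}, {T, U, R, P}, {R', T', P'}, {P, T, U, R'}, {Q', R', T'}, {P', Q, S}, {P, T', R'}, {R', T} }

Case U = 1:
Case T = 1:
The clause (Q) is unit, so Q = 1.
The clause (R') is unit, so R = 0.
Case P = 1:
Every clause is now satisfied; S is unconstrained.

P ↦ 1, Q ↦ 1, R ↦ 0, S ↦ 1, T ↦ 1, U ↦ 1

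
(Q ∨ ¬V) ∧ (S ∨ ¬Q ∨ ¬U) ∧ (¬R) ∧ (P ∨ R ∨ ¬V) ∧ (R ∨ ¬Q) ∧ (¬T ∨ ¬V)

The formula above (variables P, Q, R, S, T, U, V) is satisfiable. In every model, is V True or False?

Suppose V = True.
The clause (Q) is unit, so Q = True.
The clause (¬R) is unit, so R = False.
But (R) is also a unit clause — contradiction.
So every satisfying assignment has V = False.

False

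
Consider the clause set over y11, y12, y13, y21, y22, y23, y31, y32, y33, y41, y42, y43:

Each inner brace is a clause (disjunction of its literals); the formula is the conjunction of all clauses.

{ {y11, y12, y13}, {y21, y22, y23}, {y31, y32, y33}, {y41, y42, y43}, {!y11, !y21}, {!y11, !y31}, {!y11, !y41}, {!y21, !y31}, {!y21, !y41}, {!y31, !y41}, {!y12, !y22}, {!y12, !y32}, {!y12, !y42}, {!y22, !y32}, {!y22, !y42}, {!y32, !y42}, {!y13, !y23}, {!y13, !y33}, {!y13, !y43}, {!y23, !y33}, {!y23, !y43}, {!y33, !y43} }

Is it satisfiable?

No, unsatisfiable

Case y11 = false:
Case y12 = true:
(!y22) alone gives y22 = false.
(!y32) alone gives y32 = false.
(!y42) alone gives y42 = false.
Case y21 = true:
(!y31) alone gives y31 = false.
(y33) alone gives y33 = true.
(!y41) alone gives y41 = false.
(y43) alone gives y43 = true.
But (!y43) is also a unit clause — contradiction.
Undo y21 and try y21 = false.
(y23) alone gives y23 = true.
(!y13) alone gives y13 = false.
(!y33) alone gives y33 = false.
(y31) alone gives y31 = true.
(!y41) alone gives y41 = false.
(y43) alone gives y43 = true.
But (!y43) is also a unit clause — contradiction.
Either choice for y21 ends in contradiction.
Undo y12 and try y12 = false.
(y13) alone gives y13 = true.
(!y23) alone gives y23 = false.
(!y33) alone gives y33 = false.
(!y43) alone gives y43 = false.
Case y21 = true:
(!y31) alone gives y31 = false.
(y32) alone gives y32 = true.
(!y41) alone gives y41 = false.
(y42) alone gives y42 = true.
But (!y42) is also a unit clause — contradiction.
Undo y21 and try y21 = false.
(y22) alone gives y22 = true.
(!y32) alone gives y32 = false.
(y31) alone gives y31 = true.
(!y41) alone gives y41 = false.
(y42) alone gives y42 = true.
But (!y42) is also a unit clause — contradiction.
Either choice for y21 ends in contradiction.
Either choice for y12 ends in contradiction.
Undo y11 and try y11 = true.
(!y21) alone gives y21 = false.
(!y31) alone gives y31 = false.
(!y41) alone gives y41 = false.
Case y22 = true:
(!y12) alone gives y12 = false.
(!y32) alone gives y32 = false.
(y33) alone gives y33 = true.
(!y42) alone gives y42 = false.
(y43) alone gives y43 = true.
But (!y43) is also a unit clause — contradiction.
Undo y22 and try y22 = false.
(y23) alone gives y23 = true.
(!y13) alone gives y13 = false.
(!y33) alone gives y33 = false.
(y32) alone gives y32 = true.
(!y12) alone gives y12 = false.
(!y42) alone gives y42 = false.
(y43) alone gives y43 = true.
But (!y43) is also a unit clause — contradiction.
Either choice for y22 ends in contradiction.
Either choice for y11 ends in contradiction.
No assignment satisfies every clause.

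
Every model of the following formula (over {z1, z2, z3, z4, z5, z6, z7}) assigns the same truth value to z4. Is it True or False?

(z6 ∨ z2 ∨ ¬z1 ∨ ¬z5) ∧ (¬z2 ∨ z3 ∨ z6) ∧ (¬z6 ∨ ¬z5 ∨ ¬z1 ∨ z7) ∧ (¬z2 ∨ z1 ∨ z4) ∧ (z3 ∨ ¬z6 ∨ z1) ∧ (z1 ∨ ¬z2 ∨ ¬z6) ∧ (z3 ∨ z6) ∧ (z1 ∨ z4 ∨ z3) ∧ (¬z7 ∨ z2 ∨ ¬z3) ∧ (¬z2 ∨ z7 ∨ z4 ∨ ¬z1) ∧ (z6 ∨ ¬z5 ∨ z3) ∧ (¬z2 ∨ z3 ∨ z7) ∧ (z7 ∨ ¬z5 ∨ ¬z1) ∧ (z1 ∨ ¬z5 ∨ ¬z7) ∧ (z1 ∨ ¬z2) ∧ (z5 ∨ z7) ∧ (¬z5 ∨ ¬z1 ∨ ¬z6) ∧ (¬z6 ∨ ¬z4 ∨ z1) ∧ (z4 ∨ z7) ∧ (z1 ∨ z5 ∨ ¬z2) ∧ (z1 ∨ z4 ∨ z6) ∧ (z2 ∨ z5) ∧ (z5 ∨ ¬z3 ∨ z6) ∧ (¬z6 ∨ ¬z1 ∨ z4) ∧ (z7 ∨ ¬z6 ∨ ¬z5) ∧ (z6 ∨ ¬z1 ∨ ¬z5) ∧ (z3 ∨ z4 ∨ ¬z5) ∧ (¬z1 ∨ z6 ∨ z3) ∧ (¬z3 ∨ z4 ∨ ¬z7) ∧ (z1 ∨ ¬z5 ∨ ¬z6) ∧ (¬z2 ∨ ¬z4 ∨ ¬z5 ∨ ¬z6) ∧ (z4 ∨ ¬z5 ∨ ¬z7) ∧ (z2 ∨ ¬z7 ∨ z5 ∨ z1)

Suppose z4 = False.
(z7) alone gives z7 = True.
(¬z3) alone gives z3 = False.
(z6) alone gives z6 = True.
(z1) alone gives z1 = True.
But (¬z1) is also a unit clause — contradiction.
So every satisfying assignment has z4 = True.

True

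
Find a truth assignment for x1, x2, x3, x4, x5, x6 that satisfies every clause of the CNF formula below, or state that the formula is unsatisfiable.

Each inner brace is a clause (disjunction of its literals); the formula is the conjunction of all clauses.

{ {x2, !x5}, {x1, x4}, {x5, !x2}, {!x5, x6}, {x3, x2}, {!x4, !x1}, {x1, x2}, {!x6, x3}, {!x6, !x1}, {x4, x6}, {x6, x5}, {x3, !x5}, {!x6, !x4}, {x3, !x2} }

UNSATISFIABLE

Branch on x2: set x2 = true.
(x5) alone gives x5 = true.
(x6) alone gives x6 = true.
(x3) alone gives x3 = true.
(!x1) alone gives x1 = false.
(x4) alone gives x4 = true.
Now (!x4) is unsatisfied and unit — conflict.
Backtrack on x2: now try x2 = false.
(!x5) alone gives x5 = false.
(x3) alone gives x3 = true.
(x1) alone gives x1 = true.
(!x4) alone gives x4 = false.
(!x6) alone gives x6 = false.
Now (x6) is unsatisfied and unit — conflict.
Neither x2 = true nor x2 = false works.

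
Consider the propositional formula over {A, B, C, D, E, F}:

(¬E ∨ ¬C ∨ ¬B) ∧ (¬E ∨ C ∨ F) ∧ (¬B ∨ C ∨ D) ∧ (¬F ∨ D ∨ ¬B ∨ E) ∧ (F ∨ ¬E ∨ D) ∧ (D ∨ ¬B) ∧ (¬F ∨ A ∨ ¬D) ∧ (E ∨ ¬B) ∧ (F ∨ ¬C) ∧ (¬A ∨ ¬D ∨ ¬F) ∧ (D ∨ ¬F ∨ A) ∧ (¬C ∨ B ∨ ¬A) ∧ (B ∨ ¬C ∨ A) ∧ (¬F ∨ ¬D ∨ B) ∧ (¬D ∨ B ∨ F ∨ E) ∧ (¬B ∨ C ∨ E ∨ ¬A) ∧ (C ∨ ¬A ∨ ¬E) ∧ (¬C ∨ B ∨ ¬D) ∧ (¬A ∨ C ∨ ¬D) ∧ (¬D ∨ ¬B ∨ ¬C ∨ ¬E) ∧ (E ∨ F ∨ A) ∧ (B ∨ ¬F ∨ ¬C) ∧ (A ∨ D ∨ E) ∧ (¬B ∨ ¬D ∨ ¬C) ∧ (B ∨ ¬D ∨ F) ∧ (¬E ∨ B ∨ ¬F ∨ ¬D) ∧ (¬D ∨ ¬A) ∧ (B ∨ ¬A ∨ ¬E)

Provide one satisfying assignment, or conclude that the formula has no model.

A=True; B=False; C=False; D=False; E=False; F=True

Case D = False:
Unit clause (¬B) forces B = False.
Case F = True:
Unit clause (A) forces A = True.
Unit clause (¬C) forces C = False.
Unit clause (¬E) forces E = False.
All clauses are satisfied.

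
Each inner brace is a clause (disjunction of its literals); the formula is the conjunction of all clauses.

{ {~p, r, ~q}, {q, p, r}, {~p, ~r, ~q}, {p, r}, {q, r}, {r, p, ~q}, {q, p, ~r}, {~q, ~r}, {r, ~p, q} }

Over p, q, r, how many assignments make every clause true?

There are 2^3 = 8 truth assignments over (p, q, r).
Check each against the 9 clauses (columns in the order p, q, r):
  F F F  ✗ fails (q | p | r)
  F F T  ✗ fails (q | p | ~r)
  F T F  ✗ fails (p | r)
  F T T  ✗ fails (~q | ~r)
  T F F  ✗ fails (q | r)
  T F T  ✓ satisfies all
  T T F  ✗ fails (~p | r | ~q)
  T T T  ✗ fails (~p | ~r | ~q)
1 of the 8 rows is a model.

1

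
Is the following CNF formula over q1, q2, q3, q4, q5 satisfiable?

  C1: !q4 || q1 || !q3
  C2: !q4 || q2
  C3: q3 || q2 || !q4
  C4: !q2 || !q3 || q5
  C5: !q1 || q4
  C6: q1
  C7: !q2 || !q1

The clause (q1) is unit, so q1 = true.
The clause (q4) is unit, so q4 = true.
The clause (q2) is unit, so q2 = true.
Now (!q2) is unsatisfied and unit — conflict.
No assignment satisfies every clause.

No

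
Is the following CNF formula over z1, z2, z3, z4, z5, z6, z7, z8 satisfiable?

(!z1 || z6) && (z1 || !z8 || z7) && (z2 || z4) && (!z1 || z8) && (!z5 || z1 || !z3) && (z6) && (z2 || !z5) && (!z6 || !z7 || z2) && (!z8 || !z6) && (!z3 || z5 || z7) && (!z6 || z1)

From the singleton clause (z6), z6 = true.
From the singleton clause (!z8), z8 = false.
From the singleton clause (!z1), z1 = false.
That conflicts with the unit clause (z1).
No assignment satisfies every clause.

Unsatisfiable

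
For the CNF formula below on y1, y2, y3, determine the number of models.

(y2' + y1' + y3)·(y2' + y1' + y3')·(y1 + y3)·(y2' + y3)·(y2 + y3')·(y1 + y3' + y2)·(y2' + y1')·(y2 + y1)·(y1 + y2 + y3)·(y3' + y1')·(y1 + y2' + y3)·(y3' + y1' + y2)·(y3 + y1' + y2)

There are 2^3 = 8 truth assignments over (y1, y2, y3).
Split on y1. With y1 = 1, the clauses containing y1 are satisfied and y1' drops from the rest; 0 of the 2^2 = 4 assignments to the other variables satisfy what remains.
With y1 = 0, by the same count on the reduced clause set, 1 assignment works.
(One model: y1=F, y2=T, y3=T.)
Total: 0 + 1 = 1.

1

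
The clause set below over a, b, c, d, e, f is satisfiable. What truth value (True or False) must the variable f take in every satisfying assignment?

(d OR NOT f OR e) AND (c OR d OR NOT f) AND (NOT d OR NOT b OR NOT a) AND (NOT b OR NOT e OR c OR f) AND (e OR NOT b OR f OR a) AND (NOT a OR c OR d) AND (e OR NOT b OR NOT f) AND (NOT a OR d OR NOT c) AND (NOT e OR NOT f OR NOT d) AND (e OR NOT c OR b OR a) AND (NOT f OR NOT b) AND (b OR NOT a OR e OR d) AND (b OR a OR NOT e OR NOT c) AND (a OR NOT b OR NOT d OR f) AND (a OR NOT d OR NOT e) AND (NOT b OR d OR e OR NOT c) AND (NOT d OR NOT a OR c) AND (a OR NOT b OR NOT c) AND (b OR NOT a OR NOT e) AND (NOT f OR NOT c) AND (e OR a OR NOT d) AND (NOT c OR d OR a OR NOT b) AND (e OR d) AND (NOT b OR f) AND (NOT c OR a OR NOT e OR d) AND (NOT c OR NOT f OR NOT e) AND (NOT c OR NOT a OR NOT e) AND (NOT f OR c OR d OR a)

False

Suppose f = true.
The clause (NOT b) is unit, so b = false.
The clause (NOT c) is unit, so c = false.
The clause (d) is unit, so d = true.
The clause (NOT e) is unit, so e = false.
The clause (NOT a) is unit, so a = false.
That conflicts with the unit clause (a).
So every satisfying assignment has f = False.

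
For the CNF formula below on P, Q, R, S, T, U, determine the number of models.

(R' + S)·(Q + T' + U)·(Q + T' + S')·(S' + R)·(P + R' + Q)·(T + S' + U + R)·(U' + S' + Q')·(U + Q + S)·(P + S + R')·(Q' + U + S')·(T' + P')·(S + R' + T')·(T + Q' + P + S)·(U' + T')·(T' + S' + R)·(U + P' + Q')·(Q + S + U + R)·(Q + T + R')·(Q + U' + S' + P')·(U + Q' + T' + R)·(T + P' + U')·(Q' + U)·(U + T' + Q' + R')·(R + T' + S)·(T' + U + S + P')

There are 2^6 = 64 truth assignments over (P, Q, R, S, T, U).
Split on Q. With Q = 1, the clauses containing Q are satisfied and Q' drops from the rest; 0 of the 2^5 = 32 assignments to the other variables satisfy what remains.
With Q = 0, by the same count on the reduced clause set, 1 assignment works.
(One model: P=F, Q=F, R=F, S=F, T=F, U=T.)
Total: 0 + 1 = 1.

1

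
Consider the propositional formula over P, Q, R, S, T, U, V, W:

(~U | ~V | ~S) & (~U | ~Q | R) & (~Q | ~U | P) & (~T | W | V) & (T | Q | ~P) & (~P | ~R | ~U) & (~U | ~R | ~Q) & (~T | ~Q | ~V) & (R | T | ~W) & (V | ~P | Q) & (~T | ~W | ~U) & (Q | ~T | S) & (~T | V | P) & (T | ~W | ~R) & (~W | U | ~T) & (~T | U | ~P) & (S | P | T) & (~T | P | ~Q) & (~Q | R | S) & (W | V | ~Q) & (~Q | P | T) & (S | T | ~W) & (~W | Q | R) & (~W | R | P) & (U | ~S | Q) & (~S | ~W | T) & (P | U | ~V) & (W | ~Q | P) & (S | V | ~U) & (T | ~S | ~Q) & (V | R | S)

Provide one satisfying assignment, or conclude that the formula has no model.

P: 0; Q: 0; R: 1; S: 1; T: 0; U: 1; V: 0; W: 0

Case U = 1:
Case V = 0:
From the singleton clause (S), S = 1.
Case Q = 0:
From the singleton clause (~P), P = 0.
From the singleton clause (~T), T = 0.
From the singleton clause (~W), W = 0.
All clauses hold; R can take either value.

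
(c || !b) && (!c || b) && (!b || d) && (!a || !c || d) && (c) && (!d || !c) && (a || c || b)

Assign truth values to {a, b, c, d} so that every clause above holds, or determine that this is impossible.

UNSATISFIABLE

Unit clause (c) forces c = true.
Unit clause (b) forces b = true.
Unit clause (d) forces d = true.
But (!d) is also a unit clause — contradiction.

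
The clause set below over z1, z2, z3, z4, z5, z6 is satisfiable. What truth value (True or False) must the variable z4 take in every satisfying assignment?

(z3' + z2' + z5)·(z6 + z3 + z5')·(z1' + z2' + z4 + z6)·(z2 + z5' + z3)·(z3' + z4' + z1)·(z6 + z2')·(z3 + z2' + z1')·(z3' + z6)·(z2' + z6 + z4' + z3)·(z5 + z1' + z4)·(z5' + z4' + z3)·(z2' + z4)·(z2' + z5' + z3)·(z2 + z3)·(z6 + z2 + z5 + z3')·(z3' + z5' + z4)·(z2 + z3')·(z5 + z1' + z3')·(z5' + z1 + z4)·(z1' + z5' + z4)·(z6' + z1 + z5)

Suppose z4 = 0.
Unit clause (z2') forces z2 = 0.
Unit clause (z3) forces z3 = 1.
Now (z3') is unsatisfied and unit — conflict.
So every satisfying assignment has z4 = True.

True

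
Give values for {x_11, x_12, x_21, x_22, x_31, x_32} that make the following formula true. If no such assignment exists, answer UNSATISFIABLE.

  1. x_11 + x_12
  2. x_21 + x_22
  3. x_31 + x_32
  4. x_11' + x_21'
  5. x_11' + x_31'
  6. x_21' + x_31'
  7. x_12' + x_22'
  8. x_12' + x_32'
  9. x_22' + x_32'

Case x_11 = 1:
(x_21') alone gives x_21 = 0.
(x_22) alone gives x_22 = 1.
(x_31') alone gives x_31 = 0.
(x_32) alone gives x_32 = 1.
That conflicts with the unit clause (x_32').
Backtrack on x_11: now try x_11 = 0.
(x_12) alone gives x_12 = 1.
(x_22') alone gives x_22 = 0.
(x_21) alone gives x_21 = 1.
(x_31') alone gives x_31 = 0.
(x_32) alone gives x_32 = 1.
That conflicts with the unit clause (x_32').
Neither x_11 = 1 nor x_11 = 0 works.

UNSATISFIABLE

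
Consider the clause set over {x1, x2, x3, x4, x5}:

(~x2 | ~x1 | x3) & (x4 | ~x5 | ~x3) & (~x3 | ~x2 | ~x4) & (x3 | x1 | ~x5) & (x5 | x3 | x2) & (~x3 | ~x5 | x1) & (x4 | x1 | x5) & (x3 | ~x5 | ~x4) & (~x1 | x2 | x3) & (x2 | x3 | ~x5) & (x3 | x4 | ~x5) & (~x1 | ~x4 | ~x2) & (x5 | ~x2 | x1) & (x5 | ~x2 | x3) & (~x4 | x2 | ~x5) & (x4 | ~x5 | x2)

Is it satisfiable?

Yes, satisfiable

Case x2 = 1:
Case x1 = 1:
From the singleton clause (x3), x3 = 1.
From the singleton clause (~x4), x4 = 0.
From the singleton clause (~x5), x5 = 0.
All clauses are satisfied.
A satisfying assignment: x1 ↦ 1, x2 ↦ 1, x3 ↦ 1, x4 ↦ 0, x5 ↦ 0.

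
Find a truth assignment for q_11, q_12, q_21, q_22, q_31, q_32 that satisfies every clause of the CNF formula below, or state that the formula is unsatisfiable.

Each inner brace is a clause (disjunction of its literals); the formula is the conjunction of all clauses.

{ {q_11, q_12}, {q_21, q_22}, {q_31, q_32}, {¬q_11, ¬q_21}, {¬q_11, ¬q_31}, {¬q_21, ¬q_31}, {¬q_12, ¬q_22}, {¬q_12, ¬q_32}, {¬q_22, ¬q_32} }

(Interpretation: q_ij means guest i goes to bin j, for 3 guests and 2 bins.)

Try q_11 = True.
(¬q_21) alone gives q_21 = False.
(q_22) alone gives q_22 = True.
(¬q_31) alone gives q_31 = False.
(q_32) alone gives q_32 = True.
But (¬q_32) is also a unit clause — contradiction.
That branch fails; take q_11 = False instead.
(q_12) alone gives q_12 = True.
(¬q_22) alone gives q_22 = False.
(q_21) alone gives q_21 = True.
(¬q_31) alone gives q_31 = False.
(q_32) alone gives q_32 = True.
But (¬q_32) is also a unit clause — contradiction.
Either choice for q_11 ends in contradiction.

UNSATISFIABLE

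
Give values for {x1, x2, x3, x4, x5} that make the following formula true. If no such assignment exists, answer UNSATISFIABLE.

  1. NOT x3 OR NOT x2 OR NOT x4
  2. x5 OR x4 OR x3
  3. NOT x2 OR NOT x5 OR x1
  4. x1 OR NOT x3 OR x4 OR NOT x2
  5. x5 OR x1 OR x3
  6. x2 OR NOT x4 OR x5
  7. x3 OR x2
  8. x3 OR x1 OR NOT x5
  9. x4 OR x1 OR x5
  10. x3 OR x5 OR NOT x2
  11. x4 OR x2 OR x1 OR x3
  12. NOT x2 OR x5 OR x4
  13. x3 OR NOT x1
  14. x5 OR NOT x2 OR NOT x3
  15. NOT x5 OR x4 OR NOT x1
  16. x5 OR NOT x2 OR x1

x1 ↦ false, x2 ↦ false, x3 ↦ true, x4 ↦ true, x5 ↦ true

Case x3 = true:
Case x2 = false:
Case x4 = true:
Unit clause (x5) forces x5 = true.
No clause remains; x1 is free.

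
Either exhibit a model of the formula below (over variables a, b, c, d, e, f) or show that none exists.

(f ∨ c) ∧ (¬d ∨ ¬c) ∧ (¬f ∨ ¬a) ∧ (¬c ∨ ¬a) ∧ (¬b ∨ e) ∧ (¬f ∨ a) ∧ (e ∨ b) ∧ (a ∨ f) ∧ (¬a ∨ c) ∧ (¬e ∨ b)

Branch on f: set f = True.
From the singleton clause (¬a), a = False.
But (a) is also a unit clause — contradiction.
So f must be the other value — set f = False.
From the singleton clause (c), c = True.
From the singleton clause (¬d), d = False.
From the singleton clause (¬a), a = False.
But (a) is also a unit clause — contradiction.
Either choice for f ends in contradiction.

UNSATISFIABLE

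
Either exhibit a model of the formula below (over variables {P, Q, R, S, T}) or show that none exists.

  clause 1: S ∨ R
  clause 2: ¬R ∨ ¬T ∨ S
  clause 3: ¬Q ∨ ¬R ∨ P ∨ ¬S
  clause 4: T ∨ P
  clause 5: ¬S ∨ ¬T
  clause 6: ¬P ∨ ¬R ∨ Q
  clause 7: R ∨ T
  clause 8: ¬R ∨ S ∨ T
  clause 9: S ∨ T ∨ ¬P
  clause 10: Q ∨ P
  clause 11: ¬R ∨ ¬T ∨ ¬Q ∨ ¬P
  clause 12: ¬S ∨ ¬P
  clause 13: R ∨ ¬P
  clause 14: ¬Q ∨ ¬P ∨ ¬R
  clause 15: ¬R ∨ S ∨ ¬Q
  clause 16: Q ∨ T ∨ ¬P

Branch on S: set S = True.
From the singleton clause (¬T), T = False.
From the singleton clause (P), P = True.
Now (¬P) is unsatisfied and unit — conflict.
So S must be the other value — set S = False.
From the singleton clause (R), R = True.
From the singleton clause (¬T), T = False.
Now (T) is unsatisfied and unit — conflict.
Either choice for S ends in contradiction.

UNSATISFIABLE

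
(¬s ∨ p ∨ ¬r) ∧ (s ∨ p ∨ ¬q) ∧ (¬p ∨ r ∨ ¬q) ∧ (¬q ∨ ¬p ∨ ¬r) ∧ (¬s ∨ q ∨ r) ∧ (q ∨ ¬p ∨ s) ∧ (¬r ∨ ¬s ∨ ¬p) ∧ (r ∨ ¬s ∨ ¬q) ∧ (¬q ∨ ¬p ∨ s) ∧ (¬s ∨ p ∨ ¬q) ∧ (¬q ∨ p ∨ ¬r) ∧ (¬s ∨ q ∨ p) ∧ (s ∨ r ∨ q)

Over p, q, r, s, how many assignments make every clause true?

1

There are 2^4 = 16 truth assignments over (p, q, r, s).
Check each against the 13 clauses (columns in the order p, q, r, s):
  F F F F  ✗ fails (s ∨ r ∨ q)
  F F F T  ✗ fails (¬s ∨ q ∨ r)
  F F T F  ✓ satisfies all
  F F T T  ✗ fails (¬s ∨ p ∨ ¬r)
  F T F F  ✗ fails (s ∨ p ∨ ¬q)
  F T F T  ✗ fails (r ∨ ¬s ∨ ¬q)
  F T T F  ✗ fails (s ∨ p ∨ ¬q)
  F T T T  ✗ fails (¬s ∨ p ∨ ¬r)
  T F F F  ✗ fails (q ∨ ¬p ∨ s)
  T F F T  ✗ fails (¬s ∨ q ∨ r)
  T F T F  ✗ fails (q ∨ ¬p ∨ s)
  T F T T  ✗ fails (¬r ∨ ¬s ∨ ¬p)
  T T F F  ✗ fails (¬p ∨ r ∨ ¬q)
  T T F T  ✗ fails (¬p ∨ r ∨ ¬q)
  T T T F  ✗ fails (¬q ∨ ¬p ∨ ¬r)
  T T T T  ✗ fails (¬q ∨ ¬p ∨ ¬r)
1 of the 16 rows is a model.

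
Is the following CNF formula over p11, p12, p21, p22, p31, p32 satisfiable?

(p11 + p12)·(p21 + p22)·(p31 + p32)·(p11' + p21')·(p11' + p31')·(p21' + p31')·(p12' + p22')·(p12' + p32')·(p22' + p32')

Branch on p11: set p11 = 1.
The clause (p21') is unit, so p21 = 0.
The clause (p22) is unit, so p22 = 1.
The clause (p31') is unit, so p31 = 0.
The clause (p32) is unit, so p32 = 1.
That conflicts with the unit clause (p32').
So p11 must be the other value — set p11 = 0.
The clause (p12) is unit, so p12 = 1.
The clause (p22') is unit, so p22 = 0.
The clause (p21) is unit, so p21 = 1.
The clause (p31') is unit, so p31 = 0.
The clause (p32) is unit, so p32 = 1.
That conflicts with the unit clause (p32').
Either choice for p11 ends in contradiction.
No assignment satisfies every clause.

Unsatisfiable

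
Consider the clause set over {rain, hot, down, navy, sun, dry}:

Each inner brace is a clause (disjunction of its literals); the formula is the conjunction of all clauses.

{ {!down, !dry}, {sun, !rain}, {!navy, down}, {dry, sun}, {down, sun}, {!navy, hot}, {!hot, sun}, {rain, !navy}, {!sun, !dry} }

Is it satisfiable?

Try down = false.
Unit clause (!navy) forces navy = false.
Unit clause (sun) forces sun = true.
Unit clause (!dry) forces dry = false.
All clauses hold; rain, hot can take either value.
A satisfying assignment: rain=false,  hot=true,  down=false,  navy=false,  sun=true,  dry=false.

Satisfiable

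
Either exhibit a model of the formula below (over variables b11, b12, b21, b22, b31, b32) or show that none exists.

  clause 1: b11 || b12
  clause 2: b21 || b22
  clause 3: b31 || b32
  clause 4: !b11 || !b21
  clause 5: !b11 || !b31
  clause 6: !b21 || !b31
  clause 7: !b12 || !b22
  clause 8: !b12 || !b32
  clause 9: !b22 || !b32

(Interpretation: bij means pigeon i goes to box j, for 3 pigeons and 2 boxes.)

UNSATISFIABLE

Try b11 = true.
The clause (!b21) is unit, so b21 = false.
The clause (b22) is unit, so b22 = true.
The clause (!b31) is unit, so b31 = false.
The clause (b32) is unit, so b32 = true.
But (!b32) is also a unit clause — contradiction.
That branch fails; take b11 = false instead.
The clause (b12) is unit, so b12 = true.
The clause (!b22) is unit, so b22 = false.
The clause (b21) is unit, so b21 = true.
The clause (!b31) is unit, so b31 = false.
The clause (b32) is unit, so b32 = true.
But (!b32) is also a unit clause — contradiction.
Both values of b11 lead to a conflict.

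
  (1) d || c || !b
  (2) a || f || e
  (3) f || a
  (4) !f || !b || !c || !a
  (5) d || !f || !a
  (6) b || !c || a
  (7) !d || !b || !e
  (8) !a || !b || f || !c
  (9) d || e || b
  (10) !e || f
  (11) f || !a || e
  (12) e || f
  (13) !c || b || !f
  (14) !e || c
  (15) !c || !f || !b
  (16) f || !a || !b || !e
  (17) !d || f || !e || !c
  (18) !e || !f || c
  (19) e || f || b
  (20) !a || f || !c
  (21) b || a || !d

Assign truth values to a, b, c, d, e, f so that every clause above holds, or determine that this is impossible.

Case f = true:
Case d = true:
Case b = true:
Unit clause (!e) forces e = false.
Unit clause (!c) forces c = false.
No clause remains; a is free.

a: true,  b: true,  c: false,  d: true,  e: false,  f: true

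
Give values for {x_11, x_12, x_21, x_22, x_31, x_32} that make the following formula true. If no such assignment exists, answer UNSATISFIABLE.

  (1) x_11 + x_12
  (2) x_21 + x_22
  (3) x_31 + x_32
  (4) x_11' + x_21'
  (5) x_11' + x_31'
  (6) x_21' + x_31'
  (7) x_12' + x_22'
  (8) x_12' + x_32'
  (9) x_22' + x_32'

UNSATISFIABLE

Suppose x_11 = 1.
The clause (x_21') is unit, so x_21 = 0.
The clause (x_22) is unit, so x_22 = 1.
The clause (x_31') is unit, so x_31 = 0.
The clause (x_32) is unit, so x_32 = 1.
Now (x_32') is unsatisfied and unit — conflict.
Undo x_11 and try x_11 = 0.
The clause (x_12) is unit, so x_12 = 1.
The clause (x_22') is unit, so x_22 = 0.
The clause (x_21) is unit, so x_21 = 1.
The clause (x_31') is unit, so x_31 = 0.
The clause (x_32) is unit, so x_32 = 1.
Now (x_32') is unsatisfied and unit — conflict.
Either choice for x_11 ends in contradiction.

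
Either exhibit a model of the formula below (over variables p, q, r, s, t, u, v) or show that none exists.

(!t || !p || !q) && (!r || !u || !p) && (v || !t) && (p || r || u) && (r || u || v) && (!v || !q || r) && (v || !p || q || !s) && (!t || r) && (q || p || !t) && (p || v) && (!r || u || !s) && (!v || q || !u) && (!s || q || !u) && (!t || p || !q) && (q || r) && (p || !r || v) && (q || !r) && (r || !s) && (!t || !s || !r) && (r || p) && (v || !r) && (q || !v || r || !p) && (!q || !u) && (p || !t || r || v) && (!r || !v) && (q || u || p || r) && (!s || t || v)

UNSATISFIABLE

Branch on v: set v = true.
(!r) alone gives r = false.
(!q) alone gives q = false.
That conflicts with the unit clause (q).
Undo v and try v = false.
(!t) alone gives t = false.
(p) alone gives p = true.
(!r) alone gives r = false.
(u) alone gives u = true.
(q) alone gives q = true.
That conflicts with the unit clause (!q).
Both values of v lead to a conflict.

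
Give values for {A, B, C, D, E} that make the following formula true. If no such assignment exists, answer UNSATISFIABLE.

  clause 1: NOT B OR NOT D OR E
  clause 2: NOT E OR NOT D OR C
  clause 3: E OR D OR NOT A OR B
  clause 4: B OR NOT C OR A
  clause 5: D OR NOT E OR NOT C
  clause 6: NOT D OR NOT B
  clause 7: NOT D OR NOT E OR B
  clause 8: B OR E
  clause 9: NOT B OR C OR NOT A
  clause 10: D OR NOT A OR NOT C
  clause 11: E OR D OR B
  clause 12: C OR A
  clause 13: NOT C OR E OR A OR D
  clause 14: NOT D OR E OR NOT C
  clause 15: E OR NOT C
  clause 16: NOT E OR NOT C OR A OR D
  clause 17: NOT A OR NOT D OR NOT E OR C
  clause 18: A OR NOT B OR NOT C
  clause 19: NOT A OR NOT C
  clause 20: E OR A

A: true, B: false, C: false, D: false, E: true

Suppose D = false.
Suppose E = true.
(NOT C) alone gives C = false.
(A) alone gives A = true.
(NOT B) alone gives B = false.
All clauses are satisfied.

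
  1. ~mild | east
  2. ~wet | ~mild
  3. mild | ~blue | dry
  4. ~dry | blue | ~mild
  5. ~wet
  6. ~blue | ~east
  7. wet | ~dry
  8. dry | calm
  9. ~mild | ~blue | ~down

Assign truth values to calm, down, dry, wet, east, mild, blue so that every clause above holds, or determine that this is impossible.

(~wet) alone gives wet = 0.
(~dry) alone gives dry = 0.
(calm) alone gives calm = 1.
Suppose mild = 0.
(~blue) alone gives blue = 0.
Every clause is now satisfied; down, east are unconstrained.

calm ↦ 1, down ↦ 0, dry ↦ 0, wet ↦ 0, east ↦ 1, mild ↦ 0, blue ↦ 0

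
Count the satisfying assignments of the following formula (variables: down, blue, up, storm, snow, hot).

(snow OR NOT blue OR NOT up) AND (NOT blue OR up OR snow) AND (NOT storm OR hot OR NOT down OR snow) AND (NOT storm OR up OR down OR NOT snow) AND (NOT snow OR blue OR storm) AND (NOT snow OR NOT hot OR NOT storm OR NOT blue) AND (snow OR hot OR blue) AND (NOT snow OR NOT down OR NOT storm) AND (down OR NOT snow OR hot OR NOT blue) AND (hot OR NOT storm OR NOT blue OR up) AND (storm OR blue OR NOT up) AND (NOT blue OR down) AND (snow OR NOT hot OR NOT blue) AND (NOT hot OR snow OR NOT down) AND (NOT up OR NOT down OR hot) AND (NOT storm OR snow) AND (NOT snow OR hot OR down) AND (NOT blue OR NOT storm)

5

There are 2^6 = 64 truth assignments over (down, blue, up, storm, snow, hot).
Split on hot. With hot = true, the clauses containing hot are satisfied and NOT hot drops from the rest; 4 of the 2^5 = 32 assignments to the other variables satisfy what remains.
With hot = false, by the same count on the reduced clause set, 1 assignment works.
(One model: down=F, blue=F, up=F, storm=F, snow=F, hot=T.)
Total: 4 + 1 = 5.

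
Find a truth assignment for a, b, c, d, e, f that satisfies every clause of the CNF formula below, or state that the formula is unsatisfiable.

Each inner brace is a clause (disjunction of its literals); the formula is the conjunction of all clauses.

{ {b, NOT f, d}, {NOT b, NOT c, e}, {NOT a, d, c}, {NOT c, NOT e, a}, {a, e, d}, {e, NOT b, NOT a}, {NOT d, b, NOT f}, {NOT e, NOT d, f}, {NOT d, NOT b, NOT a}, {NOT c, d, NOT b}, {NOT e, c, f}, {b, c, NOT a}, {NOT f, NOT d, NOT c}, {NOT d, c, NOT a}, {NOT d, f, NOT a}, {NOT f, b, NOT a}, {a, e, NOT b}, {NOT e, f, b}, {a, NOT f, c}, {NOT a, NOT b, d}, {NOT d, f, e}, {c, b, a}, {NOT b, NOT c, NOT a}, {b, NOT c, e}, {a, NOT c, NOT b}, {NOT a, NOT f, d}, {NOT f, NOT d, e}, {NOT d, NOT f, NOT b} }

UNSATISFIABLE

Try b = true.
Try c = false.
Try a = false.
The clause (e) is unit, so e = true.
The clause (f) is unit, so f = true.
But (NOT f) is also a unit clause — contradiction.
Backtrack on a: now try a = true.
The clause (d) is unit, so d = true.
But (NOT d) is also a unit clause — contradiction.
Both values of a lead to a conflict.
Backtrack on c: now try c = true.
The clause (e) is unit, so e = true.
The clause (a) is unit, so a = true.
But (NOT a) is also a unit clause — contradiction.
Both values of c lead to a conflict.
Backtrack on b: now try b = false.
Try f = false.
The clause (NOT e) is unit, so e = false.
The clause (NOT d) is unit, so d = false.
The clause (a) is unit, so a = true.
The clause (c) is unit, so c = true.
But (NOT c) is also a unit clause — contradiction.
Backtrack on f: now try f = true.
The clause (d) is unit, so d = true.
But (NOT d) is also a unit clause — contradiction.
Both values of f lead to a conflict.
Both values of b lead to a conflict.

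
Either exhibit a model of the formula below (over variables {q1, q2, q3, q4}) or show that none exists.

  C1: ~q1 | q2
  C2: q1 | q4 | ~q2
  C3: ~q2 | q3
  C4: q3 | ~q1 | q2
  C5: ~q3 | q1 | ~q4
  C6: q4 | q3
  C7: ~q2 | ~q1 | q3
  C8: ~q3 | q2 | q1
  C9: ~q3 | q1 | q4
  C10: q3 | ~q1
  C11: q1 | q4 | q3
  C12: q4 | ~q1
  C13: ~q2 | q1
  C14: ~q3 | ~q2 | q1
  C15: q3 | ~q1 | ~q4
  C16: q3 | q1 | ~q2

Try q1 = 0.
Unit clause (~q2) forces q2 = 0.
Unit clause (~q3) forces q3 = 0.
Unit clause (q4) forces q4 = 1.
Every clause now holds.

q1: 0,  q2: 0,  q3: 0,  q4: 1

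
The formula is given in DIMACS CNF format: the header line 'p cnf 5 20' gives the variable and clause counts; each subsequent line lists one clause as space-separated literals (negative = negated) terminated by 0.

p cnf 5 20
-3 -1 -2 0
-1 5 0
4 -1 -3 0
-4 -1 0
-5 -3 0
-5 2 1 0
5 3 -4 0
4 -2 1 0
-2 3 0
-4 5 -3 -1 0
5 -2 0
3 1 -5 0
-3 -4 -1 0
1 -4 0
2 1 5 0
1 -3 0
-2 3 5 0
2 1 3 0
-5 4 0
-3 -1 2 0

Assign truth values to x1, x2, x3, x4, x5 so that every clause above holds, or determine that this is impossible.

UNSATISFIABLE

Branch on x1: set x1 = False.
From the singleton clause (¬x4), x4 = False.
From the singleton clause (¬x2), x2 = False.
From the singleton clause (¬x5), x5 = False.
That conflicts with the unit clause (x5).
Backtrack on x1: now try x1 = True.
From the singleton clause (x5), x5 = True.
From the singleton clause (¬x4), x4 = False.
That conflicts with the unit clause (x4).
Neither x1 = True nor x1 = False works.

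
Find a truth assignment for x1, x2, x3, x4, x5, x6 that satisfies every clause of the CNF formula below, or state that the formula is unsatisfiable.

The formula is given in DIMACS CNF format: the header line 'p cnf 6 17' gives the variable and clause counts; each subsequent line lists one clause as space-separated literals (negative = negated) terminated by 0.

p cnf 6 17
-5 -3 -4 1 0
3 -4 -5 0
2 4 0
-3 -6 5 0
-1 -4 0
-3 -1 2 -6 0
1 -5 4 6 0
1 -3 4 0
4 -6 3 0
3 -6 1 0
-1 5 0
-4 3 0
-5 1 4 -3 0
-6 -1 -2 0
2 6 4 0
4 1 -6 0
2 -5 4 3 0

Branch on x2: set x2 = True.
Branch on x1: set x1 = False.
Branch on x3: set x3 = True.
Unit clause (x4) forces x4 = True.
Unit clause (¬x5) forces x5 = False.
Unit clause (¬x6) forces x6 = False.
This assignment satisfies each clause.

x1: False,  x2: True,  x3: True,  x4: True,  x5: False,  x6: False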